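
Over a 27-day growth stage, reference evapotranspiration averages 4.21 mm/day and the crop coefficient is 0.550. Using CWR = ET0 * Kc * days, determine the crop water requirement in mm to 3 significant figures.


CWR = 4.21 * 0.550 * 27 = 62.5 mm
Therefore the crop water requirement = 62.5 mm.


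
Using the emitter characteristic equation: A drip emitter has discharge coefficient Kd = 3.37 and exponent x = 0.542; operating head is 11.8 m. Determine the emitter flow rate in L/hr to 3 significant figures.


Approach: apply the emitter characteristic equation, q = Kd * h^x.
q = 3.37 * 11.8^0.542 = 12.8 L/hr
Therefore the emitter flow rate = 12.8 L/hr.


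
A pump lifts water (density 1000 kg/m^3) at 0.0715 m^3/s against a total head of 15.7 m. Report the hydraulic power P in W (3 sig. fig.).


Approach: apply the hydraulic power relation, P = rho*g*Q*H.
P = 1000 * 9.81 * 0.0715 * 15.7 = 11000 W
Therefore the hydraulic power P = 11000 W.


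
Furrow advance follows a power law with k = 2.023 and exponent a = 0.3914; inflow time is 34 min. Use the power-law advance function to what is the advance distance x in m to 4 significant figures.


Approach: apply the power-law advance function, x = k*t^a.
x = 2.023 * 34^0.3914 = 8.043 m
Therefore the advance distance x = 8.043 m.


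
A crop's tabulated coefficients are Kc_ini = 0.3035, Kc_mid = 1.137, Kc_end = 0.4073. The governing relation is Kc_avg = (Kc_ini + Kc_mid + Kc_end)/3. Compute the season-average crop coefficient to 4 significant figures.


Kc_avg = (0.3035 + 1.137 + 0.4073)/3 = 0.6159
Therefore the season-average crop coefficient = 0.6159.


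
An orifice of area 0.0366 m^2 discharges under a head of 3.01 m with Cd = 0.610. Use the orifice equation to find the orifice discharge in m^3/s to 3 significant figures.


Approach: apply the orifice equation, Q = Cd*A*sqrt(2*g*h).
Q = 0.610 * 0.0366 * sqrt(2*9.81*3.01) = 0.172 m^3/s
Therefore the orifice discharge = 0.172 m^3/s.


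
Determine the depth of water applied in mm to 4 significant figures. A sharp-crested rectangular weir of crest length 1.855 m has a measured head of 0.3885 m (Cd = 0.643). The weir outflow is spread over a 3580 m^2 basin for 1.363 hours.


Approach: apply the rectangular weir equation with a volume-to-depth conversion, Q = (2/3)*Cd*L*sqrt(2g)*H^1.5; d = Q*t/A * 1000.
Step 1 — weir discharge:
  Q = (2/3)*0.643*1.855*sqrt(2*9.81)*0.3885^1.5 = 0.852903 m^3/s
Step 2 — volume: V = 0.852903 * 1.363*3600 = 4185.02 m^3
Step 3 — depth: d = V/A * 1000 = 4185.02/3580 * 1000 = 1169 mm
Therefore the depth of water applied = 1169 mm.


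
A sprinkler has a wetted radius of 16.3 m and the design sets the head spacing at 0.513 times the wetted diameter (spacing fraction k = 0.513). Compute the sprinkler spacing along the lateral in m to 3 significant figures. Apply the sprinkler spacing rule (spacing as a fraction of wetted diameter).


Approach: apply the sprinkler spacing rule (spacing as a fraction of wetted diameter), S = k*(2*R).
S = 0.513 * (2 * 16.3) = 16.7 m
Therefore the sprinkler spacing along the lateral = 16.7 m.


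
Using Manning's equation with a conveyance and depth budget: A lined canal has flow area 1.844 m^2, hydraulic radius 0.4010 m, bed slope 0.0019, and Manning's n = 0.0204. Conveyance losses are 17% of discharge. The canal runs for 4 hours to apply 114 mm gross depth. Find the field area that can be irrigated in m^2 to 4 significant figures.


Approach: apply Manning's equation with a conveyance and depth budget, Q = (1/n)*A*R^(2/3)*S^(1/2); Q_field = Q*(1-loss); Area = Q_field*t/(d/1000).
Step 1 — canal discharge (Manning's equation):
  Q = (1/0.0204) * 1.844 * 0.4010^(2/3) * 0.0019^(1/2) = 2.14258 m^3/s
Step 2 — delivered flow: Q_field = 2.14258*(1 - 17/100) = 1.77834 m^3/s
Step 3 — volume delivered: V = 1.77834 * 4*3600 = 25608.1 m^3
Step 4 — area served: A = V / (depth/1000) = 25608.1 / 0.114 = 224600 m^2
Therefore the field area that can be irrigated = 224600 m^2.


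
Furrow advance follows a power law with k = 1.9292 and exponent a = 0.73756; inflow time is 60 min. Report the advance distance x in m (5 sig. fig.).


Approach: apply the power-law advance function, x = k*t^a.
x = 1.9292 * 60^0.73756 = 39.525 m
Therefore the advance distance x = 39.525 m.


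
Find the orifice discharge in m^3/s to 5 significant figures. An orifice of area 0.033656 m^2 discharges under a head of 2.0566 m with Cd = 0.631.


Approach: apply the orifice equation, Q = Cd*A*sqrt(2*g*h).
Q = 0.631 * 0.033656 * sqrt(2*9.81*2.0566) = 0.13490 m^3/s
Therefore the orifice discharge = 0.13490 m^3/s.


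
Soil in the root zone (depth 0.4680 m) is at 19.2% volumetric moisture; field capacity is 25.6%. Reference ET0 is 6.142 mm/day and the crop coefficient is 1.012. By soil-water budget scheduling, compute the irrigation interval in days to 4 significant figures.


Approach: apply soil-water budget scheduling, SMD = (FC-theta)/100*depth*1000; ETc = ET0*Kc; interval = SMD/ETc.
Step 1 — soil moisture deficit:
  SMD = (25.6 - 19.2)/100 * 0.4680 * 1000 = 29.9520 mm
Step 2 — daily crop ET (ETc = ET0*Kc):
  ETc = 6.142 * 1.012 = 6.21570 mm/day
Step 3 — irrigation interval (SMD/ETc):
  interval = 29.9520 / 6.21570 = 4.819 days
Therefore the irrigation interval = 4.819 days.


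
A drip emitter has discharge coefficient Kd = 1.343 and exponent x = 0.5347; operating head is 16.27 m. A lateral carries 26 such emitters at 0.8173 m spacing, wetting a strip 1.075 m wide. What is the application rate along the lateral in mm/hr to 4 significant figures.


Approach: apply the emitter equation with a lateral mass balance, q = Kd*h^x; Q = n*q; rate = Q/(n*spacing*width).
Step 1 — single emitter flow (q = Kd*h^x):
  q = 1.343 * 16.27^0.5347 = 5.96767 L/hr
Step 2 — total lateral flow: Q = 26 * 5.96767 = 155.159 L/hr
Step 3 — wetted area: A = 26 * 0.8173 * 1.075 = 22.8435 m^2
Step 4 — application rate: Q/A = 155.159/22.8435 = 6.792 mm/hr
Therefore the application rate along the lateral = 6.792 mm/hr.


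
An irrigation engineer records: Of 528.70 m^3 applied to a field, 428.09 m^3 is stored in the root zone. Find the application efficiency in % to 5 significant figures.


Approach: apply the application efficiency ratio, Ea = (stored/applied)*100.
Ea = (428.09/528.70)*100 = 80.970 %
Therefore the application efficiency = 80.970 %.


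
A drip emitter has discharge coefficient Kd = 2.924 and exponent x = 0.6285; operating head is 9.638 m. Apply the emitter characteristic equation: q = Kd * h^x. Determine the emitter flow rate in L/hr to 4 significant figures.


q = 2.924 * 9.638^0.6285 = 12.15 L/hr
Therefore the emitter flow rate = 12.15 L/hr.


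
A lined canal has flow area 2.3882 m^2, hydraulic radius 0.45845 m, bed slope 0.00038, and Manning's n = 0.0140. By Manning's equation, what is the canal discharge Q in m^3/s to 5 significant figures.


Approach: apply Manning's equation, Q = (1/n)*A*R^(2/3)*S^(1/2).
Q = (1/0.0140) * 2.3882 * 0.45845^(2/3) * 0.00038^(1/2) = 1.9771 m^3/s
Therefore the canal discharge Q = 1.9771 m^3/s.


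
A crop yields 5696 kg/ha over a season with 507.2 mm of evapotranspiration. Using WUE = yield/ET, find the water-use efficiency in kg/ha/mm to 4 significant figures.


WUE = 5696 / 507.2 = 11.23 kg/ha/mm
Therefore the water-use efficiency = 11.23 kg/ha/mm.


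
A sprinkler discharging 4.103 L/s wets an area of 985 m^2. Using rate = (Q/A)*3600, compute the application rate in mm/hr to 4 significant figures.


rate = (4.103 / 985) * 3600 = 15.00 mm/hr
Therefore the application rate = 15.00 mm/hr.


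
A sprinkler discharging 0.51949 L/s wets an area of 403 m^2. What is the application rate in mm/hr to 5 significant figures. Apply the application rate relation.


Approach: apply the application rate relation, rate = (Q/A)*3600.
rate = (0.51949 / 403) * 3600 = 4.6406 mm/hr
Therefore the application rate = 4.6406 mm/hr.


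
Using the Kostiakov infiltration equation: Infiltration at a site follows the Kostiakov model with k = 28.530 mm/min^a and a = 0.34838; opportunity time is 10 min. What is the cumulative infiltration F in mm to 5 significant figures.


Approach: apply the Kostiakov infiltration equation, F = k*t^a.
F = 28.530 * 10^0.34838 = 63.633 mm
Therefore the cumulative infiltration F = 63.633 mm.


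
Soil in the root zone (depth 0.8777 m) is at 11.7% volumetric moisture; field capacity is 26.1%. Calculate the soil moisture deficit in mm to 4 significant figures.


Approach: apply the soil moisture deficit relation, SMD = (FC - theta)/100 * depth * 1000.
SMD = (26.1 - 11.7)/100 * 0.8777 * 1000 = 126.4 mm
Therefore the soil moisture deficit = 126.4 mm.


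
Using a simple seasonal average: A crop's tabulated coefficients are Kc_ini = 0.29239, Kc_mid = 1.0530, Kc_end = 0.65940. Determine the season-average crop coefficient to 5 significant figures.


Approach: apply a simple seasonal average, Kc_avg = (Kc_ini + Kc_mid + Kc_end)/3.
Kc_avg = (0.29239 + 1.0530 + 0.65940)/3 = 0.66826
Therefore the season-average crop coefficient = 0.66826.


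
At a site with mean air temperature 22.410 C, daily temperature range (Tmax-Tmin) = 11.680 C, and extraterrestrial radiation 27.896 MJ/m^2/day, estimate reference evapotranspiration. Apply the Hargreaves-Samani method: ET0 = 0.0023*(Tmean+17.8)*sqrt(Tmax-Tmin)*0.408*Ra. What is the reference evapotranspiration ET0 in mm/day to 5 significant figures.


ET0 = 0.0023*(22.410+17.8)*sqrt(11.680)*0.408*27.896 = 3.5974 mm/day
Therefore the reference evapotranspiration ET0 = 3.5974 mm/day.


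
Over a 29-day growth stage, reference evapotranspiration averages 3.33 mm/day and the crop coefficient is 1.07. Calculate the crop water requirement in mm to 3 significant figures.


Approach: apply the crop water requirement relation, CWR = ET0 * Kc * days.
CWR = 3.33 * 1.07 * 29 = 103 mm
Therefore the crop water requirement = 103 mm.


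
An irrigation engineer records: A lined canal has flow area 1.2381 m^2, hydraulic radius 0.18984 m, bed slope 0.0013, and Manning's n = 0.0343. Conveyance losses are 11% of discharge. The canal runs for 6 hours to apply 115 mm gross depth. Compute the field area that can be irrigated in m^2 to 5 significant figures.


Approach: apply Manning's equation with a conveyance and depth budget, Q = (1/n)*A*R^(2/3)*S^(1/2); Q_field = Q*(1-loss); Area = Q_field*t/(d/1000).
Step 1 — canal discharge (Manning's equation):
  Q = (1/0.0343) * 1.2381 * 0.18984^(2/3) * 0.0013^(1/2) = 0.4298911 m^3/s
Step 2 — delivered flow: Q_field = 0.4298911*(1 - 11/100) = 0.3826031 m^3/s
Step 3 — volume delivered: V = 0.3826031 * 6*3600 = 8264.226 m^3
Step 4 — area served: A = V / (depth/1000) = 8264.226 / 0.115 = 71863 m^2
Therefore the field area that can be irrigated = 71863 m^2.


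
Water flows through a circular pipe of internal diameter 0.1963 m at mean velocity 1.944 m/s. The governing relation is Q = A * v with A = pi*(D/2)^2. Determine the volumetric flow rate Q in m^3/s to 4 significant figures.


A = pi*(0.1963/2)^2 = 0.0302643 m^2
Q = 0.0302643 * 1.944 = 0.05883 m^3/s
Therefore the volumetric flow rate Q = 0.05883 m^3/s.


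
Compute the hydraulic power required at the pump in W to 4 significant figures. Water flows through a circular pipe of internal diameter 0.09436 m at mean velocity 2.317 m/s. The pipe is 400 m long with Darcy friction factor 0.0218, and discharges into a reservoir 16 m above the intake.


Approach: apply continuity + Darcy-Weisbach + hydraulic power, Q = A*v; hf = f*(L/D)*(v^2/(2g)); H = static + hf; P = rho*g*Q*H.
Step 1 — flow rate (continuity, Q = A*v):
  A = pi*(0.09436/2)^2 = 0.00699304 m^2
  Q = 0.00699304 * 2.317 = 0.0162029 m^3/s
Step 2 — friction head loss (Darcy-Weisbach):
  hf = 0.0218 * (400/0.09436) * (2.317^2 / (2*9.81))
  hf = 25.2861 m
Step 3 — total head: H = 16 + 25.2861 = 41.2861 m
Step 4 — hydraulic power (P = rho*g*Q*H):
  P = 1000 * 9.81 * 0.0162029 * 41.2861 = 6562 W
Therefore the hydraulic power required at the pump = 6562 W.


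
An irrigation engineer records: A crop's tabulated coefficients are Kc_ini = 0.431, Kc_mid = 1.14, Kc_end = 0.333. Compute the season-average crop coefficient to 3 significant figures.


Approach: apply a simple seasonal average, Kc_avg = (Kc_ini + Kc_mid + Kc_end)/3.
Kc_avg = (0.431 + 1.14 + 0.333)/3 = 0.635
Therefore the season-average crop coefficient = 0.635.


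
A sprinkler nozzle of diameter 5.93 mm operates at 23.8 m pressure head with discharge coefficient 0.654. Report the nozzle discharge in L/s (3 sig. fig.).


Approach: apply the orifice equation, Q = Cd*A*sqrt(2*g*h), A = pi*(d/2)^2.
A = pi*(5.93e-3/2)^2 = 2.7618e-05 m^2
Q = 0.654 * 2.7618e-05 * sqrt(2*9.81*23.8) * 1000 = 0.390 L/s
Therefore the nozzle discharge = 0.390 L/s.


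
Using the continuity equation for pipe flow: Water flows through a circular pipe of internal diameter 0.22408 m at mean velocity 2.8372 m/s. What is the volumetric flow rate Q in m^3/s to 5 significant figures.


Approach: apply the continuity equation for pipe flow, Q = A * v with A = pi*(D/2)^2.
A = pi*(0.22408/2)^2 = 0.03943629 m^2
Q = 0.03943629 * 2.8372 = 0.11189 m^3/s
Therefore the volumetric flow rate Q = 0.11189 m^3/s.


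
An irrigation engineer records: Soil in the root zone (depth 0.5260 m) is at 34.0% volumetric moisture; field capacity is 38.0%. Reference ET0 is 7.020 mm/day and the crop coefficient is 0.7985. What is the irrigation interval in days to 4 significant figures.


Approach: apply soil-water budget scheduling, SMD = (FC-theta)/100*depth*1000; ETc = ET0*Kc; interval = SMD/ETc.
Step 1 — soil moisture deficit:
  SMD = (38.0 - 34.0)/100 * 0.5260 * 1000 = 21.0400 mm
Step 2 — daily crop ET (ETc = ET0*Kc):
  ETc = 7.020 * 0.7985 = 5.60547 mm/day
Step 3 — irrigation interval (SMD/ETc):
  interval = 21.0400 / 5.60547 = 3.753 days
Therefore the irrigation interval = 3.753 days.


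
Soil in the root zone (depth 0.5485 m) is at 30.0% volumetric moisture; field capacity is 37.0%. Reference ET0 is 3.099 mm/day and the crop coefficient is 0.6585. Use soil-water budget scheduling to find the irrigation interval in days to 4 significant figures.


Approach: apply soil-water budget scheduling, SMD = (FC-theta)/100*depth*1000; ETc = ET0*Kc; interval = SMD/ETc.
Step 1 — soil moisture deficit:
  SMD = (37.0 - 30.0)/100 * 0.5485 * 1000 = 38.3950 mm
Step 2 — daily crop ET (ETc = ET0*Kc):
  ETc = 3.099 * 0.6585 = 2.04069 mm/day
Step 3 — irrigation interval (SMD/ETc):
  interval = 38.3950 / 2.04069 = 18.81 days
Therefore the irrigation interval = 18.81 days.


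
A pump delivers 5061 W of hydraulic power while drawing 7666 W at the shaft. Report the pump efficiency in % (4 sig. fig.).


Approach: apply the efficiency ratio, eta = (P_out/P_in)*100.
eta = (5061 / 7666) * 100 = 66.02 %
Therefore the pump efficiency = 66.02 %.


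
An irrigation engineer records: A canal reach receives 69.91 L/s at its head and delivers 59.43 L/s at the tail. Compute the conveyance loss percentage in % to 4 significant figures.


Approach: apply the conveyance loss ratio, loss% = ((Q_head - Q_tail)/Q_head)*100.
loss = ((69.91 - 59.43)/69.91)*100 = 14.99 %
Therefore the conveyance loss percentage = 14.99 %.


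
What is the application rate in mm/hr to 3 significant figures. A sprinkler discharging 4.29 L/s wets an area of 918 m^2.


Approach: apply the application rate relation, rate = (Q/A)*3600.
rate = (4.29 / 918) * 3600 = 16.8 mm/hr
Therefore the application rate = 16.8 mm/hr.


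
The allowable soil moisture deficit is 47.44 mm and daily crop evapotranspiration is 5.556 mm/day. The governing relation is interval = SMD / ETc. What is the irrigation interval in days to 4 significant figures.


interval = 47.44 / 5.556 = 8.539 days
Therefore the irrigation interval = 8.539 days.


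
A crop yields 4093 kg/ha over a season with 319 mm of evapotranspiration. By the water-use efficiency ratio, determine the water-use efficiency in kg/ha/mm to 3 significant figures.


Approach: apply the water-use efficiency ratio, WUE = yield/ET.
WUE = 4093 / 319 = 12.8 kg/ha/mm
Therefore the water-use efficiency = 12.8 kg/ha/mm.


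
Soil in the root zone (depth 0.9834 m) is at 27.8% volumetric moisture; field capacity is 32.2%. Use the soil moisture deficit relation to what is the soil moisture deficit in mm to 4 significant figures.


Approach: apply the soil moisture deficit relation, SMD = (FC - theta)/100 * depth * 1000.
SMD = (32.2 - 27.8)/100 * 0.9834 * 1000 = 43.27 mm
Therefore the soil moisture deficit = 43.27 mm.


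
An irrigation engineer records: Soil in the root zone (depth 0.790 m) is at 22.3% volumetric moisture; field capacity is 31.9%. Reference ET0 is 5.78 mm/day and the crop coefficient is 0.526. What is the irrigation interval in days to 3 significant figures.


Approach: apply soil-water budget scheduling, SMD = (FC-theta)/100*depth*1000; ETc = ET0*Kc; interval = SMD/ETc.
Step 1 — soil moisture deficit:
  SMD = (31.9 - 22.3)/100 * 0.790 * 1000 = 75.840 mm
Step 2 — daily crop ET (ETc = ET0*Kc):
  ETc = 5.78 * 0.526 = 3.0403 mm/day
Step 3 — irrigation interval (SMD/ETc):
  interval = 75.840 / 3.0403 = 24.9 days
Therefore the irrigation interval = 24.9 days.


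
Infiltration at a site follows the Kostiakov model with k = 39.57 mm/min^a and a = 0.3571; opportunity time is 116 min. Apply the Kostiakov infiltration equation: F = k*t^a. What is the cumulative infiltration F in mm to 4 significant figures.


F = 39.57 * 116^0.3571 = 216.1 mm
Therefore the cumulative infiltration F = 216.1 mm.


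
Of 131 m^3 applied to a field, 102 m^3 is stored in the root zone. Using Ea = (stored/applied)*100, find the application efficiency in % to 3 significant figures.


Ea = (102/131)*100 = 77.9 %
Therefore the application efficiency = 77.9 %.


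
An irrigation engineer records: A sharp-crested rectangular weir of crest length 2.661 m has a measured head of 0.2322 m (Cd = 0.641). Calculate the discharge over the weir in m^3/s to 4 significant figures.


Approach: apply the rectangular weir equation, Q = (2/3)*Cd*L*sqrt(2g)*H^1.5.
Q = (2/3)*0.641*2.661*sqrt(2*9.81)*0.2322^1.5 = 0.5636 m^3/s
Therefore the discharge over the weir = 0.5636 m^3/s.


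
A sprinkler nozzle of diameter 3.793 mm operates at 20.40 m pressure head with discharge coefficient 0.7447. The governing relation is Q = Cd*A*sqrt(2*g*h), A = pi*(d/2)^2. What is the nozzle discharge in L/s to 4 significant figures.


A = pi*(3.793e-3/2)^2 = 1.12994e-05 m^2
Q = 0.7447 * 1.12994e-05 * sqrt(2*9.81*20.40) * 1000 = 0.1683 L/s
Therefore the nozzle discharge = 0.1683 L/s.


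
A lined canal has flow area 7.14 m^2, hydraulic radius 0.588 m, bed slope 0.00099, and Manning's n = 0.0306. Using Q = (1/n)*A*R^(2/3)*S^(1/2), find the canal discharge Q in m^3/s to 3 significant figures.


Q = (1/0.0306) * 7.14 * 0.588^(2/3) * 0.00099^(1/2) = 5.15 m^3/s
Therefore the canal discharge Q = 5.15 m^3/s.


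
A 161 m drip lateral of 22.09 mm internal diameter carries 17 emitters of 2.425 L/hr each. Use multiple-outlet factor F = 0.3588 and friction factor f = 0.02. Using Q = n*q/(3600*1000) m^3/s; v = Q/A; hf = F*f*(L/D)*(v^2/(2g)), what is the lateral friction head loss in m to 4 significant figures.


Q = 17*2.425/(3600*1000) = 1.14514e-05 m^3/s
A = pi*(22.09e-3/2)^2 = 3.83249e-04 m^2, so v = Q/A = 0.0298797 m/s
hf = 0.3588*0.02*(161/0.02209)*(0.0298797^2/(2*9.81)) = 0.002380 m
Therefore the lateral friction head loss = 0.002380 m.


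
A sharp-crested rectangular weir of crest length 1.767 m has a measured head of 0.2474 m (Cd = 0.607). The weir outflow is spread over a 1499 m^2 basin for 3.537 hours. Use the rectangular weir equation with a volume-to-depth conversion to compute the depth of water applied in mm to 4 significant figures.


Approach: apply the rectangular weir equation with a volume-to-depth conversion, Q = (2/3)*Cd*L*sqrt(2g)*H^1.5; d = Q*t/A * 1000.
Step 1 — weir discharge:
  Q = (2/3)*0.607*1.767*sqrt(2*9.81)*0.2474^1.5 = 0.389747 m^3/s
Step 2 — volume: V = 0.389747 * 3.537*3600 = 4962.73 m^3
Step 3 — depth: d = V/A * 1000 = 4962.73/1499 * 1000 = 3311 mm
Therefore the depth of water applied = 3311 mm.


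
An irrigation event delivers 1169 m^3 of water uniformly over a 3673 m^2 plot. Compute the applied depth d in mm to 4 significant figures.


Approach: apply depth from volume over area, d = (V/A)*1000.
d = (1169 / 3673) * 1000 = 318.3 mm
Therefore the applied depth d = 318.3 mm.


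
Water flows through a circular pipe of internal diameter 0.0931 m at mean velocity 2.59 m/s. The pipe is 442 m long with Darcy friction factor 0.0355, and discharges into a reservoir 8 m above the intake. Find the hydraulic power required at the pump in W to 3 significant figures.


Approach: apply continuity + Darcy-Weisbach + hydraulic power, Q = A*v; hf = f*(L/D)*(v^2/(2g)); H = static + hf; P = rho*g*Q*H.
Step 1 — flow rate (continuity, Q = A*v):
  A = pi*(0.0931/2)^2 = 0.0068075 m^2
  Q = 0.0068075 * 2.59 = 0.017631 m^3/s
Step 2 — friction head loss (Darcy-Weisbach):
  hf = 0.0355 * (442/0.0931) * (2.59^2 / (2*9.81))
  hf = 57.624 m
Step 3 — total head: H = 8 + 57.624 = 65.624 m
Step 4 — hydraulic power (P = rho*g*Q*H):
  P = 1000 * 9.81 * 0.017631 * 65.624 = 11400 W
Therefore the hydraulic power required at the pump = 11400 W.


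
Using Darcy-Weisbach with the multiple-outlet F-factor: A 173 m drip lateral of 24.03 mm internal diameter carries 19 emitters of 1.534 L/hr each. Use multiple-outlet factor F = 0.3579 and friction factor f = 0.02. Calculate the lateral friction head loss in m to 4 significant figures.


Approach: apply Darcy-Weisbach with the multiple-outlet F-factor, Q = n*q/(3600*1000) m^3/s; v = Q/A; hf = F*f*(L/D)*(v^2/(2g)).
Q = 19*1.534/(3600*1000) = 8.09611e-06 m^3/s
A = pi*(24.03e-3/2)^2 = 4.53521e-04 m^2, so v = Q/A = 0.0178517 m/s
hf = 0.3579*0.02*(173/0.02403)*(0.0178517^2/(2*9.81)) = 0.0008370 m
Therefore the lateral friction head loss = 0.0008370 m.


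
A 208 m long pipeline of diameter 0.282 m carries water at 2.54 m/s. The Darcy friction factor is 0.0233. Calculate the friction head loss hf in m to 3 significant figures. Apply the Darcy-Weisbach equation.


Approach: apply the Darcy-Weisbach equation, hf = f*(L/D)*(v^2/(2g)).
hf = 0.0233 * (208/0.282) * (2.54^2 / (2*9.81))
hf = 5.65 m
Therefore the friction head loss hf = 5.65 m.


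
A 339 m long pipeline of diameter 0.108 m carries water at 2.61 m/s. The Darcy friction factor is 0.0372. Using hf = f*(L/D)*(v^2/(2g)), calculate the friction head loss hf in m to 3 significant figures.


hf = 0.0372 * (339/0.108) * (2.61^2 / (2*9.81))
hf = 40.5 m
Therefore the friction head loss hf = 40.5 m.


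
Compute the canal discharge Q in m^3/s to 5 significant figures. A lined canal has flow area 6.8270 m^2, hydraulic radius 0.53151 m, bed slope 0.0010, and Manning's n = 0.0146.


Approach: apply Manning's equation, Q = (1/n)*A*R^(2/3)*S^(1/2).
Q = (1/0.0146) * 6.8270 * 0.53151^(2/3) * 0.0010^(1/2) = 9.7025 m^3/s
Therefore the canal discharge Q = 9.7025 m^3/s.


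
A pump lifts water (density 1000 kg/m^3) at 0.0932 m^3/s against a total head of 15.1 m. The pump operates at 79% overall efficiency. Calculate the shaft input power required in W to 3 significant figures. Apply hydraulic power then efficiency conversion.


Approach: apply hydraulic power then efficiency conversion, P = rho*g*Q*H; P_in = P/eta.
Step 1 — hydraulic power (P = rho*g*Q*H):
  P = 1000 * 9.81 * 0.0932 * 15.1 = 13806 W
Step 2 — input power: P_in = P/eta = 13806 / 0.79 = 17500 W
Therefore the shaft input power required = 17500 W.


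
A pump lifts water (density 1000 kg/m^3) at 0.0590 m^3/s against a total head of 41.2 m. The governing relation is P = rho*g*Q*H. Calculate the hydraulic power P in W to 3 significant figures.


P = 1000 * 9.81 * 0.0590 * 41.2 = 23800 W
Therefore the hydraulic power P = 23800 W.


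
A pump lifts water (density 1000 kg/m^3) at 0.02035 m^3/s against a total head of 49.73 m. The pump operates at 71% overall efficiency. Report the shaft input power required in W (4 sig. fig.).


Approach: apply hydraulic power then efficiency conversion, P = rho*g*Q*H; P_in = P/eta.
Step 1 — hydraulic power (P = rho*g*Q*H):
  P = 1000 * 9.81 * 0.02035 * 49.73 = 9927.77 W
Step 2 — input power: P_in = P/eta = 9927.77 / 0.71 = 13980 W
Therefore the shaft input power required = 13980 W.


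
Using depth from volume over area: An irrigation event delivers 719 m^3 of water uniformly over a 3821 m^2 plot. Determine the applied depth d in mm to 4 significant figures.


Approach: apply depth from volume over area, d = (V/A)*1000.
d = (719 / 3821) * 1000 = 188.2 mm
Therefore the applied depth d = 188.2 mm.


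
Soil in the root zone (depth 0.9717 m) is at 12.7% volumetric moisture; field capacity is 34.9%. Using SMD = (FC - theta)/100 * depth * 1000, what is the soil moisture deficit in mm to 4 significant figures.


SMD = (34.9 - 12.7)/100 * 0.9717 * 1000 = 215.7 mm
Therefore the soil moisture deficit = 215.7 mm.


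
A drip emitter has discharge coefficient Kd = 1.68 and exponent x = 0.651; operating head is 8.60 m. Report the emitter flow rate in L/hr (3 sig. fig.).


Approach: apply the emitter characteristic equation, q = Kd * h^x.
q = 1.68 * 8.60^0.651 = 6.82 L/hr
Therefore the emitter flow rate = 6.82 L/hr.


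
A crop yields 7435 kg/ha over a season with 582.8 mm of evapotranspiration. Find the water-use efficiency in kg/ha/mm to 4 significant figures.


Approach: apply the water-use efficiency ratio, WUE = yield/ET.
WUE = 7435 / 582.8 = 12.76 kg/ha/mm
Therefore the water-use efficiency = 12.76 kg/ha/mm.


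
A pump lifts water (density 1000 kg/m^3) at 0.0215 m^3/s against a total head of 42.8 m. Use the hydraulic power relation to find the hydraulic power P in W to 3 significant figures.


Approach: apply the hydraulic power relation, P = rho*g*Q*H.
P = 1000 * 9.81 * 0.0215 * 42.8 = 9030 W
Therefore the hydraulic power P = 9030 W.


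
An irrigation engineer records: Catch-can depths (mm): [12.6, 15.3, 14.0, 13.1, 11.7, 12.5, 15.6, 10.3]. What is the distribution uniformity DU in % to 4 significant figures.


Approach: apply the low-quarter distribution uniformity, DU = (mean of lowest quarter of readings / overall mean)*100.
sorted lowest 2 of 8: [10.3, 11.7] -> mean = 11.0000 mm
overall mean = 13.1375 mm
DU = (11.0000/13.1375)*100 = 83.73 %
Therefore the distribution uniformity DU = 83.73 %.


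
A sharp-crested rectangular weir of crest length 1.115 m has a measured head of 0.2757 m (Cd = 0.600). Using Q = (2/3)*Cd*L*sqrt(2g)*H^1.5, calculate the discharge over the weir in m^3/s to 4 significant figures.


Q = (2/3)*0.600*1.115*sqrt(2*9.81)*0.2757^1.5 = 0.2860 m^3/s
Therefore the discharge over the weir = 0.2860 m^3/s.


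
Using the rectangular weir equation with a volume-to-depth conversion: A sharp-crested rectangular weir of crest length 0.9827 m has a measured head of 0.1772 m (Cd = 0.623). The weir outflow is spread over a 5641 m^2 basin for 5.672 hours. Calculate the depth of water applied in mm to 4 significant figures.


Approach: apply the rectangular weir equation with a volume-to-depth conversion, Q = (2/3)*Cd*L*sqrt(2g)*H^1.5; d = Q*t/A * 1000.
Step 1 — weir discharge:
  Q = (2/3)*0.623*0.9827*sqrt(2*9.81)*0.1772^1.5 = 0.134854 m^3/s
Step 2 — volume: V = 0.134854 * 5.672*3600 = 2753.60 m^3
Step 3 — depth: d = V/A * 1000 = 2753.60/5641 * 1000 = 488.1 mm
Therefore the depth of water applied = 488.1 mm.


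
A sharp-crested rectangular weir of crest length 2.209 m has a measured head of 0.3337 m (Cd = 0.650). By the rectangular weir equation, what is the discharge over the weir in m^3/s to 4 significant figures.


Approach: apply the rectangular weir equation, Q = (2/3)*Cd*L*sqrt(2g)*H^1.5.
Q = (2/3)*0.650*2.209*sqrt(2*9.81)*0.3337^1.5 = 0.8173 m^3/s
Therefore the discharge over the weir = 0.8173 m^3/s.


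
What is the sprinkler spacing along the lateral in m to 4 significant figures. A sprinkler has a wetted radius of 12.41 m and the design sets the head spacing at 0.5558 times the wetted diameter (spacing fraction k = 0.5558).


Approach: apply the sprinkler spacing rule (spacing as a fraction of wetted diameter), S = k*(2*R).
S = 0.5558 * (2 * 12.41) = 13.79 m
Therefore the sprinkler spacing along the lateral = 13.79 m.


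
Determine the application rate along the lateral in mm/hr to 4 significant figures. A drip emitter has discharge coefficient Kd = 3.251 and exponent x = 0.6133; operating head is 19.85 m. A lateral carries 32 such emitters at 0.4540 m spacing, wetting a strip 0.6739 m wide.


Approach: apply the emitter equation with a lateral mass balance, q = Kd*h^x; Q = n*q; rate = Q/(n*spacing*width).
Step 1 — single emitter flow (q = Kd*h^x):
  q = 3.251 * 19.85^0.6133 = 20.3205 L/hr
Step 2 — total lateral flow: Q = 32 * 20.3205 = 650.255 L/hr
Step 3 — wetted area: A = 32 * 0.4540 * 0.6739 = 9.79042 m^2
Step 4 — application rate: Q/A = 650.255/9.79042 = 66.42 mm/hr
Therefore the application rate along the lateral = 66.42 mm/hr.


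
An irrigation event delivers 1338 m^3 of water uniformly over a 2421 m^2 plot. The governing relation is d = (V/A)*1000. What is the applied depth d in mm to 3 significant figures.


d = (1338 / 2421) * 1000 = 553 mm
Therefore the applied depth d = 553 mm.


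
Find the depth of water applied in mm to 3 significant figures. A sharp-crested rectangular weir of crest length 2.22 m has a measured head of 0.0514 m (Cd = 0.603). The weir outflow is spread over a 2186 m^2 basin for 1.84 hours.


Approach: apply the rectangular weir equation with a volume-to-depth conversion, Q = (2/3)*Cd*L*sqrt(2g)*H^1.5; d = Q*t/A * 1000.
Step 1 — weir discharge:
  Q = (2/3)*0.603*2.22*sqrt(2*9.81)*0.0514^1.5 = 0.046065 m^3/s
Step 2 — volume: V = 0.046065 * 1.84*3600 = 305.14 m^3
Step 3 — depth: d = V/A * 1000 = 305.14/2186 * 1000 = 140 mm
Therefore the depth of water applied = 140 mm.


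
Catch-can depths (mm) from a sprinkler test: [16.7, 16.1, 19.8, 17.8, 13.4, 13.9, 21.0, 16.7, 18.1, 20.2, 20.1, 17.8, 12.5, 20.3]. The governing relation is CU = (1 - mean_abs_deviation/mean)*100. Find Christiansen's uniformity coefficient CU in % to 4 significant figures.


mean = 17.4571 mm
mean |d_i - mean| = 2.20612 mm
CU = (1 - 2.20612/17.4571)*100 = 87.36 %
Therefore Christiansen's uniformity coefficient CU = 87.36 %.


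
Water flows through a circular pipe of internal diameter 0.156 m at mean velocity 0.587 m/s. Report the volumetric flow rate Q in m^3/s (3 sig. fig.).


Approach: apply the continuity equation for pipe flow, Q = A * v with A = pi*(D/2)^2.
A = pi*(0.156/2)^2 = 0.019113 m^2
Q = 0.019113 * 0.587 = 0.0112 m^3/s
Therefore the volumetric flow rate Q = 0.0112 m^3/s.


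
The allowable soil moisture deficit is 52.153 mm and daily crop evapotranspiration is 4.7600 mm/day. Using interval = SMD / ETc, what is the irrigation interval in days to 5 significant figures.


interval = 52.153 / 4.7600 = 10.957 days
Therefore the irrigation interval = 10.957 days.


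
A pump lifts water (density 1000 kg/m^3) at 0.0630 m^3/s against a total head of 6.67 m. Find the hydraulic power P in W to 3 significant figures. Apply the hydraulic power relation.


Approach: apply the hydraulic power relation, P = rho*g*Q*H.
P = 1000 * 9.81 * 0.0630 * 6.67 = 4120 W
Therefore the hydraulic power P = 4120 W.


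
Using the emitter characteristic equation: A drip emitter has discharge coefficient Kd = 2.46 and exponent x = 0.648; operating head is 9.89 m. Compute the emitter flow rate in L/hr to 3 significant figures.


Approach: apply the emitter characteristic equation, q = Kd * h^x.
q = 2.46 * 9.89^0.648 = 10.9 L/hr
Therefore the emitter flow rate = 10.9 L/hr.


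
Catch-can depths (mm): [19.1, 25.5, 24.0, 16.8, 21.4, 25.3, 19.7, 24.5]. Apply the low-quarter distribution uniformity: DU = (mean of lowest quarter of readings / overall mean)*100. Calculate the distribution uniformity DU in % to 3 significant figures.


sorted lowest 2 of 8: [16.8, 19.1] -> mean = 17.950 mm
overall mean = 22.038 mm
DU = (17.950/22.038)*100 = 81.5 %
Therefore the distribution uniformity DU = 81.5 %.


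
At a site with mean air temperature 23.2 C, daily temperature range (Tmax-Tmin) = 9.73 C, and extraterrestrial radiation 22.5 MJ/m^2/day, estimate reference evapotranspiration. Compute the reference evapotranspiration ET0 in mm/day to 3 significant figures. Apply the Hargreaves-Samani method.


Approach: apply the Hargreaves-Samani method, ET0 = 0.0023*(Tmean+17.8)*sqrt(Tmax-Tmin)*0.408*Ra.
ET0 = 0.0023*(23.2+17.8)*sqrt(9.73)*0.408*22.5 = 2.70 mm/day
Therefore the reference evapotranspiration ET0 = 2.70 mm/day.


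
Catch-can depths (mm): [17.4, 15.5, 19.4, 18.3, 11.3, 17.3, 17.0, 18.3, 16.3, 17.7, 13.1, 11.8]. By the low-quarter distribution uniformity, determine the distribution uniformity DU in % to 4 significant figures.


Approach: apply the low-quarter distribution uniformity, DU = (mean of lowest quarter of readings / overall mean)*100.
sorted lowest 3 of 12: [11.3, 11.8, 13.1] -> mean = 12.0667 mm
overall mean = 16.1167 mm
DU = (12.0667/16.1167)*100 = 74.87 %
Therefore the distribution uniformity DU = 74.87 %.


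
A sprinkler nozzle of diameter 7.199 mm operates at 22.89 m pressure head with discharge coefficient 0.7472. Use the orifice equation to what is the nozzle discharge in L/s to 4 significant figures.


Approach: apply the orifice equation, Q = Cd*A*sqrt(2*g*h), A = pi*(d/2)^2.
A = pi*(7.199e-3/2)^2 = 4.07037e-05 m^2
Q = 0.7472 * 4.07037e-05 * sqrt(2*9.81*22.89) * 1000 = 0.6445 L/s
Therefore the nozzle discharge = 0.6445 L/s.


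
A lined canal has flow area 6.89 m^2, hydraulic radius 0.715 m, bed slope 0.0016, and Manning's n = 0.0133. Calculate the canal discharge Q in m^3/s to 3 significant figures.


Approach: apply Manning's equation, Q = (1/n)*A*R^(2/3)*S^(1/2).
Q = (1/0.0133) * 6.89 * 0.715^(2/3) * 0.0016^(1/2) = 16.6 m^3/s
Therefore the canal discharge Q = 16.6 m^3/s.


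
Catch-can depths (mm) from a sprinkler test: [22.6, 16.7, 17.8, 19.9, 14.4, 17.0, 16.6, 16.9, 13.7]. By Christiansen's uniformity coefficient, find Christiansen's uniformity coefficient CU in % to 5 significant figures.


Approach: apply Christiansen's uniformity coefficient, CU = (1 - mean_abs_deviation/mean)*100.
mean = 17.28889 mm
mean |d_i - mean| = 1.874074 mm
CU = (1 - 1.874074/17.28889)*100 = 89.160 %
Therefore Christiansen's uniformity coefficient CU = 89.160 %.


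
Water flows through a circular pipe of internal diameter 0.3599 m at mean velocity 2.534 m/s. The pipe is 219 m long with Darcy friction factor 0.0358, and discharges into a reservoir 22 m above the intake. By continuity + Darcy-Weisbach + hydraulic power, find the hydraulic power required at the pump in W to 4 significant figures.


Approach: apply continuity + Darcy-Weisbach + hydraulic power, Q = A*v; hf = f*(L/D)*(v^2/(2g)); H = static + hf; P = rho*g*Q*H.
Step 1 — flow rate (continuity, Q = A*v):
  A = pi*(0.3599/2)^2 = 0.101731 m^2
  Q = 0.101731 * 2.534 = 0.257787 m^3/s
Step 2 — friction head loss (Darcy-Weisbach):
  hf = 0.0358 * (219/0.3599) * (2.534^2 / (2*9.81))
  hf = 7.12951 m
Step 3 — total head: H = 22 + 7.12951 = 29.1295 m
Step 4 — hydraulic power (P = rho*g*Q*H):
  P = 1000 * 9.81 * 0.257787 * 29.1295 = 73670 W
Therefore the hydraulic power required at the pump = 73670 W.


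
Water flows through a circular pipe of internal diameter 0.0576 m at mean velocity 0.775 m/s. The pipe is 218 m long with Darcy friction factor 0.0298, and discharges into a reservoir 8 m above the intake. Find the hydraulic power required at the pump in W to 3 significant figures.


Approach: apply continuity + Darcy-Weisbach + hydraulic power, Q = A*v; hf = f*(L/D)*(v^2/(2g)); H = static + hf; P = rho*g*Q*H.
Step 1 — flow rate (continuity, Q = A*v):
  A = pi*(0.0576/2)^2 = 0.0026058 m^2
  Q = 0.0026058 * 0.775 = 0.0020195 m^3/s
Step 2 — friction head loss (Darcy-Weisbach):
  hf = 0.0298 * (218/0.0576) * (0.775^2 / (2*9.81))
  hf = 3.4527 m
Step 3 — total head: H = 8 + 3.4527 = 11.453 m
Step 4 — hydraulic power (P = rho*g*Q*H):
  P = 1000 * 9.81 * 0.0020195 * 11.453 = 227 W
Therefore the hydraulic power required at the pump = 227 W.


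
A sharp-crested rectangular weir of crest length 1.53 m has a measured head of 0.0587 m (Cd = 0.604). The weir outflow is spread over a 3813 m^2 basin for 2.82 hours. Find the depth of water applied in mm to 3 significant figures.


Approach: apply the rectangular weir equation with a volume-to-depth conversion, Q = (2/3)*Cd*L*sqrt(2g)*H^1.5; d = Q*t/A * 1000.
Step 1 — weir discharge:
  Q = (2/3)*0.604*1.53*sqrt(2*9.81)*0.0587^1.5 = 0.038810 m^3/s
Step 2 — volume: V = 0.038810 * 2.82*3600 = 394.00 m^3
Step 3 — depth: d = V/A * 1000 = 394.00/3813 * 1000 = 103 mm
Therefore the depth of water applied = 103 mm.


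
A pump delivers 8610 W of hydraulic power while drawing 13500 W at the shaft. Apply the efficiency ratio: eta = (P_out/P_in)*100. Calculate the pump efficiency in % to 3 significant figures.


eta = (8610 / 13500) * 100 = 63.8 %
Therefore the pump efficiency = 63.8 %.


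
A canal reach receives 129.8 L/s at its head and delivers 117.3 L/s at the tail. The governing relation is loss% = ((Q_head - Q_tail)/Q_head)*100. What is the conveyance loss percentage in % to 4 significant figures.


loss = ((129.8 - 117.3)/129.8)*100 = 9.630 %
Therefore the conveyance loss percentage = 9.630 %.


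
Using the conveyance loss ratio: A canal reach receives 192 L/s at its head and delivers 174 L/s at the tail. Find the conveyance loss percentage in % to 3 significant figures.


Approach: apply the conveyance loss ratio, loss% = ((Q_head - Q_tail)/Q_head)*100.
loss = ((192 - 174)/192)*100 = 9.38 %
Therefore the conveyance loss percentage = 9.38 %.


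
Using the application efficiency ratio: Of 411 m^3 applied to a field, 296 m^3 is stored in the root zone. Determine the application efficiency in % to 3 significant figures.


Approach: apply the application efficiency ratio, Ea = (stored/applied)*100.
Ea = (296/411)*100 = 72.0 %
Therefore the application efficiency = 72.0 %.


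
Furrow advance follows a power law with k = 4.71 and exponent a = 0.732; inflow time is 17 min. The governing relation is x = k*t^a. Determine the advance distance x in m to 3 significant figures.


x = 4.71 * 17^0.732 = 37.5 m
Therefore the advance distance x = 37.5 m.


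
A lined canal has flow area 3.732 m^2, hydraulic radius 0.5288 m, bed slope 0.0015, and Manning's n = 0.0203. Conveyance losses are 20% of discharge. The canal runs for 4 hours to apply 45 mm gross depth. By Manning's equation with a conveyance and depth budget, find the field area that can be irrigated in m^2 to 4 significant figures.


Approach: apply Manning's equation with a conveyance and depth budget, Q = (1/n)*A*R^(2/3)*S^(1/2); Q_field = Q*(1-loss); Area = Q_field*t/(d/1000).
Step 1 — canal discharge (Manning's equation):
  Q = (1/0.0203) * 3.732 * 0.5288^(2/3) * 0.0015^(1/2) = 4.65606 m^3/s
Step 2 — delivered flow: Q_field = 4.65606*(1 - 20/100) = 3.72485 m^3/s
Step 3 — volume delivered: V = 3.72485 * 4*3600 = 53637.8 m^3
Step 4 — area served: A = V / (depth/1000) = 53637.8 / 0.045 = 1192000 m^2
Therefore the field area that can be irrigated = 1192000 m^2.


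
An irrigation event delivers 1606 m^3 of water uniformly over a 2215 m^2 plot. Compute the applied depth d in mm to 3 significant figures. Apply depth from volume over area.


Approach: apply depth from volume over area, d = (V/A)*1000.
d = (1606 / 2215) * 1000 = 725 mm
Therefore the applied depth d = 725 mm.


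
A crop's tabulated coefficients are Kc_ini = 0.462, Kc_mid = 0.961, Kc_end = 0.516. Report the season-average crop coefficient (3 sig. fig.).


Approach: apply a simple seasonal average, Kc_avg = (Kc_ini + Kc_mid + Kc_end)/3.
Kc_avg = (0.462 + 0.961 + 0.516)/3 = 0.646
Therefore the season-average crop coefficient = 0.646.
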